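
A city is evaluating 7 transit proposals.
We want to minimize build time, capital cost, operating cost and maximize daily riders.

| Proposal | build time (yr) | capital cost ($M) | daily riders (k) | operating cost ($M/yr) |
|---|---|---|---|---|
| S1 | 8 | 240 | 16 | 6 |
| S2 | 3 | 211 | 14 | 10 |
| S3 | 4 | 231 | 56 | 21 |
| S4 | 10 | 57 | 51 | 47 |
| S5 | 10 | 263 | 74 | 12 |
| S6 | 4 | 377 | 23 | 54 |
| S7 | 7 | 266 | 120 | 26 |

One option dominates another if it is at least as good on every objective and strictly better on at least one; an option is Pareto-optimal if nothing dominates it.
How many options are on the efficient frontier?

S1: not dominated (best operating cost).
S2: not dominated (best build time).
S3: not dominated.
S4: not dominated (best capital cost).
S5: not dominated.
S6: dominated by S3 (build time 4≤4, capital cost 231≤377, daily riders 56≥23, operating cost 21≤54).
S7: not dominated (best daily riders).
Pareto-optimal: S1, S2, S3, S4, S5, S7 → 6.

6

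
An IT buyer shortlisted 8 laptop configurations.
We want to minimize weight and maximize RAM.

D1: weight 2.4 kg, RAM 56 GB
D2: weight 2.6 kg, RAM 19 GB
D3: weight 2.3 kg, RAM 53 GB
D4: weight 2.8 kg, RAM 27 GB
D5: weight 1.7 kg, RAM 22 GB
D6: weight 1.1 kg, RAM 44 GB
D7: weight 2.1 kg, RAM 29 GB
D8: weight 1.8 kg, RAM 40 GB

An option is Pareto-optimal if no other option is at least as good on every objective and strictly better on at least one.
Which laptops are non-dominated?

D1: not dominated (best RAM).
D2: dominated by D1 (weight 2.4≤2.6, RAM 56≥19).
D3: not dominated.
D4: dominated by D1 (weight 2.4≤2.8, RAM 56≥27).
D5: dominated by D6 (weight 1.1≤1.7, RAM 44≥22).
D6: not dominated (best weight).
D7: dominated by D6 (weight 1.1≤2.1, RAM 44≥29).
D8: dominated by D6 (weight 1.1≤1.8, RAM 44≥40).

D1, D3, D6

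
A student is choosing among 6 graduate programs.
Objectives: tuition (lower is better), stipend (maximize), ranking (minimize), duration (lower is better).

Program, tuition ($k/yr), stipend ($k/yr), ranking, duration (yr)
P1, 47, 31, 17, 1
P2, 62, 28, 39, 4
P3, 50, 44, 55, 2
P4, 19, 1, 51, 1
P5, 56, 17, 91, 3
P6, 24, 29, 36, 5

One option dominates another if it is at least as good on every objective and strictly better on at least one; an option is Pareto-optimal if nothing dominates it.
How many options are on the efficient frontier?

4

P1: not dominated (best ranking).
P2: dominated by P1 (tuition 47≤62, stipend 31≥28, ranking 17≤39, duration 1≤4).
P3: not dominated (best stipend).
P4: not dominated (best tuition).
P5: dominated by P1 (tuition 47≤56, stipend 31≥17, ranking 17≤91, duration 1≤3).
P6: not dominated.
Pareto-optimal: P1, P3, P4, P6 → 4.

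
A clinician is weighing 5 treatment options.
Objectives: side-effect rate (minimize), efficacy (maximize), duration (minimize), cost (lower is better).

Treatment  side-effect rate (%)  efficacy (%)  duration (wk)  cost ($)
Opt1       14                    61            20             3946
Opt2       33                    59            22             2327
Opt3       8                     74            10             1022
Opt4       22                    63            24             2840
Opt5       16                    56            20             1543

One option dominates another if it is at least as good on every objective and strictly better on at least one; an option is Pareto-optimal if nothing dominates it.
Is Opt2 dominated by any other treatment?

Opt3 vs Opt2: side-effect rate 8≤33, efficacy 74≥59, duration 10≤22, cost 1022≤2327 — Opt3 is at least as good on every objective and strictly better on at least one, so Opt3 dominates Opt2.

Yes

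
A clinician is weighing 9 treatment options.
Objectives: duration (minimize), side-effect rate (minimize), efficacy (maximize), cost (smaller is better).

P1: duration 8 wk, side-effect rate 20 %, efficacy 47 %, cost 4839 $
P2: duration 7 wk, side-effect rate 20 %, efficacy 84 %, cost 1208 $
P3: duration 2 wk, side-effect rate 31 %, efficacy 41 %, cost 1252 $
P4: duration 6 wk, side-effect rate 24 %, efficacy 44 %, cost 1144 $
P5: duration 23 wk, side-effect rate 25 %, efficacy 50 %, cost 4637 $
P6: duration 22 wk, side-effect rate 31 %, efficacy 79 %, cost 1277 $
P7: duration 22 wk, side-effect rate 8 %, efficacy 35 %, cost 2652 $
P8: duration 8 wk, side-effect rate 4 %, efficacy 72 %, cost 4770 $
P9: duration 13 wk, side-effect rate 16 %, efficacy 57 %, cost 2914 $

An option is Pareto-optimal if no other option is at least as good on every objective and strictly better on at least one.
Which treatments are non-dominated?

P2, P3, P4, P7, P8, P9

P1: dominated by P2 (duration 7≤8, side-effect rate 20≤20, efficacy 84≥47, cost 1208≤4839).
P2: not dominated (best efficacy).
P3: not dominated (best duration).
P4: not dominated (best cost).
P5: dominated by P2 (duration 7≤23, side-effect rate 20≤25, efficacy 84≥50, cost 1208≤4637).
P6: dominated by P2 (duration 7≤22, side-effect rate 20≤31, efficacy 84≥79, cost 1208≤1277).
P7: not dominated.
P8: not dominated (best side-effect rate).
P9: not dominated.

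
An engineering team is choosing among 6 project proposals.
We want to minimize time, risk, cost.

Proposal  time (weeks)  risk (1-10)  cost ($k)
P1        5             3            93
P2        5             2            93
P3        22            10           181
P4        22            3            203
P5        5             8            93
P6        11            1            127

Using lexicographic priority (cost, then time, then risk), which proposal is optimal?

First minimize cost: best is 93, kept {P1, P2, P5}.
Then minimize time: best is 5, kept {P1, P2, P5}.
Then minimize risk: best is 2, kept {P2}.

P2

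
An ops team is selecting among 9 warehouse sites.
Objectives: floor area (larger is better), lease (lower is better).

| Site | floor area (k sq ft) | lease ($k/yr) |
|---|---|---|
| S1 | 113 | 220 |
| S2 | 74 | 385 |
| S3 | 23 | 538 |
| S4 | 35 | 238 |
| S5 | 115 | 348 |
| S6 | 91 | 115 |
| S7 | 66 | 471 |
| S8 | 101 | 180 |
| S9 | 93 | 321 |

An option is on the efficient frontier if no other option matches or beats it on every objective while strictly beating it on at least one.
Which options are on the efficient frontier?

S1: not dominated.
S2: dominated by S1 (floor area 113≥74, lease 220≤385).
S3: dominated by S1 (floor area 113≥23, lease 220≤538).
S4: dominated by S1 (floor area 113≥35, lease 220≤238).
S5: not dominated (best floor area).
S6: not dominated (best lease).
S7: dominated by S1 (floor area 113≥66, lease 220≤471).
S8: not dominated.
S9: dominated by S1 (floor area 113≥93, lease 220≤321).

S1, S5, S6, S8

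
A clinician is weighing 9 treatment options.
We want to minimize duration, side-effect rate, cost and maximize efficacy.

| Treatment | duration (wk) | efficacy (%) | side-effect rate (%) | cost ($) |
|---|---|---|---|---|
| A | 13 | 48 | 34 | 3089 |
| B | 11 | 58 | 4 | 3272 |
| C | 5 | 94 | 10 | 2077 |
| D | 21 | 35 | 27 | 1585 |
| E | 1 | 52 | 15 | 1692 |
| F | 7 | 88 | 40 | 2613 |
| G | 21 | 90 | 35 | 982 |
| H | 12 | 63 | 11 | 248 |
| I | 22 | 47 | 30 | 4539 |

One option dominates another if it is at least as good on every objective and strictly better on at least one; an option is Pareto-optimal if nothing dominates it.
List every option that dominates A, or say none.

C: duration 5≤13, efficacy 94≥48, side-effect rate 10≤34, cost 2077≤3089 — dominates A.
E: duration 1≤13, efficacy 52≥48, side-effect rate 15≤34, cost 1692≤3089 — dominates A.
H: duration 12≤13, efficacy 63≥48, side-effect rate 11≤34, cost 248≤3089 — dominates A.
Others (B, D, F, G, I) are each worse than A on at least one objective.

C, E, H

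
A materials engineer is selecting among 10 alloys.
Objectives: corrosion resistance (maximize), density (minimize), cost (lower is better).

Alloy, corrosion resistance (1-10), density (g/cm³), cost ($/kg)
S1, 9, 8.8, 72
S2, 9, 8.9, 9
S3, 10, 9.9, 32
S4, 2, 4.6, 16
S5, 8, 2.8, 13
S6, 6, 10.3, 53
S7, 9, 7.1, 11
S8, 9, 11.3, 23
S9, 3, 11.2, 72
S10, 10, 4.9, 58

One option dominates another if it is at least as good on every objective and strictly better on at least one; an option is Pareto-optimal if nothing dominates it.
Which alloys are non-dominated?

S2, S3, S5, S7, S10

S1: dominated by S7 (corrosion resistance 9≥9, density 7.1≤8.8, cost 11≤72).
S2: not dominated (best cost).
S3: not dominated.
S4: dominated by S5 (corrosion resistance 8≥2, density 2.8≤4.6, cost 13≤16).
S5: not dominated (best density).
S6: dominated by S2 (corrosion resistance 9≥6, density 8.9≤10.3, cost 9≤53).
S7: not dominated.
S8: dominated by S2 (corrosion resistance 9≥9, density 8.9≤11.3, cost 9≤23).
S9: dominated by S1 (corrosion resistance 9≥3, density 8.8≤11.2, cost 72≤72).
S10: not dominated.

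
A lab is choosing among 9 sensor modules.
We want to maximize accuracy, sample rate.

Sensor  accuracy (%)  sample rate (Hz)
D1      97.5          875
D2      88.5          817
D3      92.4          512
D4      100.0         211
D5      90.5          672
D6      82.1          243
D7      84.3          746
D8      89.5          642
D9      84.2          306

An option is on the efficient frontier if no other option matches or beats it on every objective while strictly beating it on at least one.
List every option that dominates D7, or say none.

D1: accuracy 97.5≥84.3, sample rate 875≥746 — dominates D7.
D2: accuracy 88.5≥84.3, sample rate 817≥746 — dominates D7.
Others (D3, D4, D5, D6, D8, D9) are each worse than D7 on at least one objective.

D1, D2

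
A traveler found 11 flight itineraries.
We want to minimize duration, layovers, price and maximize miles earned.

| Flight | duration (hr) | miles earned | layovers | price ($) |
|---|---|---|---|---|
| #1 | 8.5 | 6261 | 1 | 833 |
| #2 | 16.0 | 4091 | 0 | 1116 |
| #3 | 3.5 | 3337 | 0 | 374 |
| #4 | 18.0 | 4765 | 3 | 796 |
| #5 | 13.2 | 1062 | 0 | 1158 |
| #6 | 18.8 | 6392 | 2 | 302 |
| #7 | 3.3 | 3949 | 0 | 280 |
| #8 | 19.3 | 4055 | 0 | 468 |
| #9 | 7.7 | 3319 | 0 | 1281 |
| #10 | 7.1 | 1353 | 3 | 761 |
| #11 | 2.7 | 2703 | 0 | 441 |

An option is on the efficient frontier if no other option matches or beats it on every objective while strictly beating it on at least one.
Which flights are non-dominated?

#1: not dominated.
#2: not dominated.
#3: dominated by #7 (duration 3.3≤3.5, miles earned 3949≥3337, layovers 0≤0, price 280≤374).
#4: not dominated.
#5: dominated by #3 (duration 3.5≤13.2, miles earned 3337≥1062, layovers 0≤0, price 374≤1158).
#6: not dominated (best miles earned).
#7: not dominated (best price).
#8: not dominated.
#9: dominated by #3 (duration 3.5≤7.7, miles earned 3337≥3319, layovers 0≤0, price 374≤1281).
#10: dominated by #3 (duration 3.5≤7.1, miles earned 3337≥1353, layovers 0≤3, price 374≤761).
#11: not dominated (best duration).

#1, #2, #4, #6, #7, #8, #11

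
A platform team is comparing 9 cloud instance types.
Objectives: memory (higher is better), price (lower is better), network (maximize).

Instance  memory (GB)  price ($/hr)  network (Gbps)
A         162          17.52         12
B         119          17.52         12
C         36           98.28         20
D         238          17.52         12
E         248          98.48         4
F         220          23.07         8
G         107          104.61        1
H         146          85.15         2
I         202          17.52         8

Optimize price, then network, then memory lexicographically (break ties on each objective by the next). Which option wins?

D

First minimize price: best is 17.52, kept {A, B, D, I}.
Then maximize network: best is 12, kept {A, B, D}.
Then maximize memory: best is 238, kept {D}.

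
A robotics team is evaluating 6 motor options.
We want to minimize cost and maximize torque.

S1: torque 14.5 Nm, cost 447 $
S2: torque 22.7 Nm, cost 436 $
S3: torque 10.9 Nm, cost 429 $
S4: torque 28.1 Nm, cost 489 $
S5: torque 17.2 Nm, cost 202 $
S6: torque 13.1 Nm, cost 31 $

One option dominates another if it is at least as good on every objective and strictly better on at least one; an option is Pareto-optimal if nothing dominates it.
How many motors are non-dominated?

S1: dominated by S2 (torque 22.7≥14.5, cost 436≤447).
S2: not dominated.
S3: dominated by S5 (torque 17.2≥10.9, cost 202≤429).
S4: not dominated (best torque).
S5: not dominated.
S6: not dominated (best cost).
Pareto-optimal: S2, S4, S5, S6 → 4.

4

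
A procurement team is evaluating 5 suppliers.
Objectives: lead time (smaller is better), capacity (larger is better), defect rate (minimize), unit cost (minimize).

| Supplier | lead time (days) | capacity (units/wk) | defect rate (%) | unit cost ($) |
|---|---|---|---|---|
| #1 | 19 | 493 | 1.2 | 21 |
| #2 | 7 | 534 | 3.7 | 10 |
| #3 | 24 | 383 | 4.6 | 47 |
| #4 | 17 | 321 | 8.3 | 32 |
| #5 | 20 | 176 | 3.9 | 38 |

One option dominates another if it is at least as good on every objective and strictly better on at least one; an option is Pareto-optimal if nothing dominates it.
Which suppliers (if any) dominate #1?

#2: worse on defect rate (3.7 vs 1.2).
#3: worse on lead time (24 vs 19).
#4: worse on capacity (321 vs 493).
#5: worse on lead time (20 vs 19).
No option dominates #1.

none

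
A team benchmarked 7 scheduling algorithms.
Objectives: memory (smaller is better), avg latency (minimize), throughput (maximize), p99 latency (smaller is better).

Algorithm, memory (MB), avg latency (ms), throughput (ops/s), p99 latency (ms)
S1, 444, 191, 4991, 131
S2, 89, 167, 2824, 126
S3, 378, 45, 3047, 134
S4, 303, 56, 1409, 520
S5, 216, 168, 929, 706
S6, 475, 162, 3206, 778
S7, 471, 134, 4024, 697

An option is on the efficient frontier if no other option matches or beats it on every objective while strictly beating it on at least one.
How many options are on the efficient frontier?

S1: not dominated (best throughput).
S2: not dominated (best memory).
S3: not dominated (best avg latency).
S4: not dominated.
S5: dominated by S2 (memory 89≤216, avg latency 167≤168, throughput 2824≥929, p99 latency 126≤706).
S6: dominated by S7 (memory 471≤475, avg latency 134≤162, throughput 4024≥3206, p99 latency 697≤778).
S7: not dominated.
Pareto-optimal: S1, S2, S3, S4, S7 → 5.

5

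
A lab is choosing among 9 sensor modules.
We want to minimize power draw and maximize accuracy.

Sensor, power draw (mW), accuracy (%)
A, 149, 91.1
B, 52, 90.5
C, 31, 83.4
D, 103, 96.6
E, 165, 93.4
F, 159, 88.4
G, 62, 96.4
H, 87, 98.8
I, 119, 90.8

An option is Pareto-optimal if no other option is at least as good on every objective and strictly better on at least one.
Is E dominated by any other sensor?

Yes

D vs E: power draw 103≤165, accuracy 96.6≥93.4 — D is at least as good on every objective and strictly better on at least one, so D dominates E.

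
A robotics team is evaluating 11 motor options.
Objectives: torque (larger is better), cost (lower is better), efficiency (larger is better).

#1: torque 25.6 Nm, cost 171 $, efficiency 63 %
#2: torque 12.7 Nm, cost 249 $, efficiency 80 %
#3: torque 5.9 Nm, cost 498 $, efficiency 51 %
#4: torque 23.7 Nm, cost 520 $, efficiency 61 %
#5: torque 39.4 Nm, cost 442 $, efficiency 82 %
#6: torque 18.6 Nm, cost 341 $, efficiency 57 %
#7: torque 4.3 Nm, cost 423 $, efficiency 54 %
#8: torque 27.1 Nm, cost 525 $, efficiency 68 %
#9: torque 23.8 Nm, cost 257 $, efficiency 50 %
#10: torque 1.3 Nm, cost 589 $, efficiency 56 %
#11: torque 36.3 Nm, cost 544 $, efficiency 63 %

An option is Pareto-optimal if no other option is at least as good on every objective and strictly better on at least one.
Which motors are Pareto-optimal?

#1: not dominated (best cost).
#2: not dominated.
#3: dominated by #1 (torque 25.6≥5.9, cost 171≤498, efficiency 63≥51).
#4: dominated by #1 (torque 25.6≥23.7, cost 171≤520, efficiency 63≥61).
#5: not dominated (best torque).
#6: dominated by #1 (torque 25.6≥18.6, cost 171≤341, efficiency 63≥57).
#7: dominated by #1 (torque 25.6≥4.3, cost 171≤423, efficiency 63≥54).
#8: dominated by #5 (torque 39.4≥27.1, cost 442≤525, efficiency 82≥68).
#9: dominated by #1 (torque 25.6≥23.8, cost 171≤257, efficiency 63≥50).
#10: dominated by #1 (torque 25.6≥1.3, cost 171≤589, efficiency 63≥56).
#11: dominated by #5 (torque 39.4≥36.3, cost 442≤544, efficiency 82≥63).

#1, #2, #5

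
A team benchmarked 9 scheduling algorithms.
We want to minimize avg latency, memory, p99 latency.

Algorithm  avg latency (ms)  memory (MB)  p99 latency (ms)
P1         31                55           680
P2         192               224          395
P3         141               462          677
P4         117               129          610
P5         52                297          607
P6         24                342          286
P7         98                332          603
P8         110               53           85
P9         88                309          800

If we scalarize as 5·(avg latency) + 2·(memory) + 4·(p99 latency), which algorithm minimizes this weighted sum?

P1: 5·31 + 2·55 + 4·680 = 2985
P2: 5·192 + 2·224 + 4·395 = 2988
P3: 5·141 + 2·462 + 4·677 = 4337
P4: 5·117 + 2·129 + 4·610 = 3283
P5: 5·52 + 2·297 + 4·607 = 3282
P6: 5·24 + 2·342 + 4·286 = 1948
P7: 5·98 + 2·332 + 4·603 = 3566
P8: 5·110 + 2·53 + 4·85 = 996
P9: 5·88 + 2·309 + 4·800 = 4258
Lowest: P8 at 996.

P8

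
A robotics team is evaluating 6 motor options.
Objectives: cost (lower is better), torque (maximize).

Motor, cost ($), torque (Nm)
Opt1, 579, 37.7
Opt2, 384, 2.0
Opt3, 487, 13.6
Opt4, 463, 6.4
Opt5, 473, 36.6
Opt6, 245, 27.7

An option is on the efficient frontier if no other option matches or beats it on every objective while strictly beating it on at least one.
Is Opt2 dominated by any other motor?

Opt6 vs Opt2: cost 245≤384, torque 27.7≥2.0 — Opt6 is at least as good on every objective and strictly better on at least one, so Opt6 dominates Opt2.

Yes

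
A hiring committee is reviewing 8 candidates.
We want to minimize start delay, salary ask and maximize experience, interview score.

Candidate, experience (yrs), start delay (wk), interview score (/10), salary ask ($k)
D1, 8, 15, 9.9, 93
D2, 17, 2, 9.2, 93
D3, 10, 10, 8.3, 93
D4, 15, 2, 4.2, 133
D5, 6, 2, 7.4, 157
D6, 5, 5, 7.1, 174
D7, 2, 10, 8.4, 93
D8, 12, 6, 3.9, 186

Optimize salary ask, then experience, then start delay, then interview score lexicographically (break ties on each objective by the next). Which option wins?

D2

First minimize salary ask: best is 93, kept {D1, D2, D3, D7}.
Then maximize experience: best is 17, kept {D2}.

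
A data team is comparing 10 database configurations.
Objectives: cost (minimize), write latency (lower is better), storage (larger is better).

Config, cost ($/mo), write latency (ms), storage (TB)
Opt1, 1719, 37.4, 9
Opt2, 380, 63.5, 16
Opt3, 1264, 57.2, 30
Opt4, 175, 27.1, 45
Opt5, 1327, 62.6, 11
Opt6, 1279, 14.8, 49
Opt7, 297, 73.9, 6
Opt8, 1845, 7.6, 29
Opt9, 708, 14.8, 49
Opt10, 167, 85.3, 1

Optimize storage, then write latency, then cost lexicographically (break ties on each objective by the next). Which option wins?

Opt9

First maximize storage: best is 49, kept {Opt6, Opt9}.
Then minimize write latency: best is 14.8, kept {Opt6, Opt9}.
Then minimize cost: best is 708, kept {Opt9}.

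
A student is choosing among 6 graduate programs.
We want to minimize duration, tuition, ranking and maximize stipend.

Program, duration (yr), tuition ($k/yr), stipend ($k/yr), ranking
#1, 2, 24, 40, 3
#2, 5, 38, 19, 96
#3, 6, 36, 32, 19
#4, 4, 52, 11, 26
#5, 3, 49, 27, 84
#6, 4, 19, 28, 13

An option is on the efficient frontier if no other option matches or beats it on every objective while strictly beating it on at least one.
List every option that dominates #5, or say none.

#1

#1: duration 2≤3, tuition 24≤49, stipend 40≥27, ranking 3≤84 — dominates #5.
Others (#2, #3, #4, #6) are each worse than #5 on at least one objective.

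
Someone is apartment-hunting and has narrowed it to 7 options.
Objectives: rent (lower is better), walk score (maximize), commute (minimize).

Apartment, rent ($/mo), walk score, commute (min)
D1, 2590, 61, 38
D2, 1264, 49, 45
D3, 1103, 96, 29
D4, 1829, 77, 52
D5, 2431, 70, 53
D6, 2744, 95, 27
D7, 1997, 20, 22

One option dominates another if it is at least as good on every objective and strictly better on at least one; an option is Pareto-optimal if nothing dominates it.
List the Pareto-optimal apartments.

D3, D6, D7

D1: dominated by D3 (rent 1103≤2590, walk score 96≥61, commute 29≤38).
D2: dominated by D3 (rent 1103≤1264, walk score 96≥49, commute 29≤45).
D3: not dominated (best rent).
D4: dominated by D3 (rent 1103≤1829, walk score 96≥77, commute 29≤52).
D5: dominated by D3 (rent 1103≤2431, walk score 96≥70, commute 29≤53).
D6: not dominated.
D7: not dominated (best commute).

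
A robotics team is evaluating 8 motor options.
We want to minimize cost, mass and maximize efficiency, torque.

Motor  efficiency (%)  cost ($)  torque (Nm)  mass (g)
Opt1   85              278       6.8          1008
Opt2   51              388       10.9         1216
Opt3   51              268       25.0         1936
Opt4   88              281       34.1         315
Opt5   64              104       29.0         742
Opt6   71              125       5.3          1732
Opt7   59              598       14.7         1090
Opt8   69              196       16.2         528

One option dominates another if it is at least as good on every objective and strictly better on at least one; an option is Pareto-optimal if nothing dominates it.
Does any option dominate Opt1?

No

Opt2: worse on efficiency (51 vs 85).
Opt3: worse on efficiency (51 vs 85).
Opt4: worse on cost (281 vs 278).
Opt5: worse on efficiency (64 vs 85).
Opt6: worse on efficiency (71 vs 85).
Opt7: worse on efficiency (59 vs 85).
Opt8: worse on efficiency (69 vs 85).
No option is at least as good as Opt1 on every objective and strictly better on one.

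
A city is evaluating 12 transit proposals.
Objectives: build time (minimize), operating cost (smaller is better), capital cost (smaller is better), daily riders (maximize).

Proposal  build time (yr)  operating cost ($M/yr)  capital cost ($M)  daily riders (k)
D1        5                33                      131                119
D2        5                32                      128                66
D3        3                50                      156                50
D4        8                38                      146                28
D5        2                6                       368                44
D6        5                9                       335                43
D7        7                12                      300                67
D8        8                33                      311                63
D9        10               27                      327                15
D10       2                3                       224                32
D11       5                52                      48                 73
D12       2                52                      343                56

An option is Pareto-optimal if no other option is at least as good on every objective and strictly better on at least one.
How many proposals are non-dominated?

D1: not dominated (best daily riders).
D2: not dominated.
D3: not dominated.
D4: dominated by D1 (build time 5≤8, operating cost 33≤38, capital cost 131≤146, daily riders 119≥28).
D5: not dominated.
D6: not dominated.
D7: not dominated.
D8: dominated by D1 (build time 5≤8, operating cost 33≤33, capital cost 131≤311, daily riders 119≥63).
D9: dominated by D7 (build time 7≤10, operating cost 12≤27, capital cost 300≤327, daily riders 67≥15).
D10: not dominated (best operating cost).
D11: not dominated (best capital cost).
D12: not dominated.
Pareto-optimal: D1, D2, D3, D5, D6, D7, D10, D11, D12 → 9.

9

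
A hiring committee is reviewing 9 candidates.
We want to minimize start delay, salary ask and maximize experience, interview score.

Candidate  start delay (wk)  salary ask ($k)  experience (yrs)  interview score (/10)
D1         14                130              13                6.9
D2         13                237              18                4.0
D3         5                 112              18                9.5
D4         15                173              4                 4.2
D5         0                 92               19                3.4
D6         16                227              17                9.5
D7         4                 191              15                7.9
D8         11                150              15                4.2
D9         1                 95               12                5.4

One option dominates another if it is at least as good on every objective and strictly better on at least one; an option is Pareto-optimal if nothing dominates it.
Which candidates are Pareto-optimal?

D1: dominated by D3 (start delay 5≤14, salary ask 112≤130, experience 18≥13, interview score 9.5≥6.9).
D2: dominated by D3 (start delay 5≤13, salary ask 112≤237, experience 18≥18, interview score 9.5≥4.0).
D3: not dominated.
D4: dominated by D1 (start delay 14≤15, salary ask 130≤173, experience 13≥4, interview score 6.9≥4.2).
D5: not dominated (best start delay).
D6: dominated by D3 (start delay 5≤16, salary ask 112≤227, experience 18≥17, interview score 9.5≥9.5).
D7: not dominated.
D8: dominated by D3 (start delay 5≤11, salary ask 112≤150, experience 18≥15, interview score 9.5≥4.2).
D9: not dominated.

D3, D5, D7, D9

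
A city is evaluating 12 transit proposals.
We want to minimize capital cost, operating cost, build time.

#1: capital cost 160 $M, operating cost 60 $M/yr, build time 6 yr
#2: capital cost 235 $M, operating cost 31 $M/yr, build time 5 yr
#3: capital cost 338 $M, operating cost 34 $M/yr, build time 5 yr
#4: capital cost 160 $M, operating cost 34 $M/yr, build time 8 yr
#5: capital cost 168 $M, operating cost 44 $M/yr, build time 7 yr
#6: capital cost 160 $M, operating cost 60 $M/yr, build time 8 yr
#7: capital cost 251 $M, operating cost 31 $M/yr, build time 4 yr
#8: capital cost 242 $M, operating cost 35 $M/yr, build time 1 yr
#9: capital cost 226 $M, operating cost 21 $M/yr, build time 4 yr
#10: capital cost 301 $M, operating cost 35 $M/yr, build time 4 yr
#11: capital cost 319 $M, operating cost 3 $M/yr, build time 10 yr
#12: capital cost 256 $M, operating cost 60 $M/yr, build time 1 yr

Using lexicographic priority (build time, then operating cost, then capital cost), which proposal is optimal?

#8

First minimize build time: best is 1, kept {#8, #12}.
Then minimize operating cost: best is 35, kept {#8}.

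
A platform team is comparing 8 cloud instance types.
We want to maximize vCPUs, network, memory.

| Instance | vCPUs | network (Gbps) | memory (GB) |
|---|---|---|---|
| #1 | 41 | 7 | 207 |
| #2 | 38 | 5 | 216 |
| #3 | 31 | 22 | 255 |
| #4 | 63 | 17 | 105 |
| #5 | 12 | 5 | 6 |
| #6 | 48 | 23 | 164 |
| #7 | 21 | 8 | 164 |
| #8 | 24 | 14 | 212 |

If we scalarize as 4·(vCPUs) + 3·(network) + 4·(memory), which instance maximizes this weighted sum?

#3

#1: 4·41 + 3·7 + 4·207 = 1013
#2: 4·38 + 3·5 + 4·216 = 1031
#3: 4·31 + 3·22 + 4·255 = 1210
#4: 4·63 + 3·17 + 4·105 = 723
#5: 4·12 + 3·5 + 4·6 = 87
#6: 4·48 + 3·23 + 4·164 = 917
#7: 4·21 + 3·8 + 4·164 = 764
#8: 4·24 + 3·14 + 4·212 = 986
Highest: #3 at 1210.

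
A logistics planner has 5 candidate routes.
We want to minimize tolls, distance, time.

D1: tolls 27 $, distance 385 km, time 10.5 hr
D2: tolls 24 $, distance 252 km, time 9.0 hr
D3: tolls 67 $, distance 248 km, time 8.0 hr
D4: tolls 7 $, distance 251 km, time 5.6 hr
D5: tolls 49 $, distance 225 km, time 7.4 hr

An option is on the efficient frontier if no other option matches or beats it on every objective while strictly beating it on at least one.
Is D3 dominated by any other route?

Yes

D5 vs D3: tolls 49≤67, distance 225≤248, time 7.4≤8.0 — D5 is at least as good on every objective and strictly better on at least one, so D5 dominates D3.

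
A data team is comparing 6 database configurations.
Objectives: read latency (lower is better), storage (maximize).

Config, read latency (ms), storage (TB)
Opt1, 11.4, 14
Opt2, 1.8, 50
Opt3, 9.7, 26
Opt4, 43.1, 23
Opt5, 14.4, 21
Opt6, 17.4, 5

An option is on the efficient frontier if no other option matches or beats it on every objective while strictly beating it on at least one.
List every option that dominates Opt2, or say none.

none

Opt1: worse on read latency (11.4 vs 1.8).
Opt3: worse on read latency (9.7 vs 1.8).
Opt4: worse on read latency (43.1 vs 1.8).
Opt5: worse on read latency (14.4 vs 1.8).
Opt6: worse on read latency (17.4 vs 1.8).
No option dominates Opt2.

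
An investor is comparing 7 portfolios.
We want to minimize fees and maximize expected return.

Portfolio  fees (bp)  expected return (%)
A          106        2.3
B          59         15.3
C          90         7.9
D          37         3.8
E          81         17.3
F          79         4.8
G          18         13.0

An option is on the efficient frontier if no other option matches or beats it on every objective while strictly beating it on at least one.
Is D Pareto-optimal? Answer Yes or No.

No

G vs D: fees 18≤37, expected return 13.0≥3.8 — G is at least as good on every objective and strictly better on at least one, so G dominates D.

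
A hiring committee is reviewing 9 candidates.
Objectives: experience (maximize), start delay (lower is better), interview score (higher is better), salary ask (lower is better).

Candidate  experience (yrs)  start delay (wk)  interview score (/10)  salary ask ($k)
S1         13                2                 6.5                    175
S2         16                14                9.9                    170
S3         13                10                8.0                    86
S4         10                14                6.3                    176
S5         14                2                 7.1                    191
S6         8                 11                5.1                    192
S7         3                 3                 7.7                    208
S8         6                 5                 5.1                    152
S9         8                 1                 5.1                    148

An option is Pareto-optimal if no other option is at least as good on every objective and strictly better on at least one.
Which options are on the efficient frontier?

S1, S2, S3, S5, S7, S9

S1: not dominated.
S2: not dominated (best experience).
S3: not dominated (best salary ask).
S4: dominated by S1 (experience 13≥10, start delay 2≤14, interview score 6.5≥6.3, salary ask 175≤176).
S5: not dominated.
S6: dominated by S1 (experience 13≥8, start delay 2≤11, interview score 6.5≥5.1, salary ask 175≤192).
S7: not dominated.
S8: dominated by S9 (experience 8≥6, start delay 1≤5, interview score 5.1≥5.1, salary ask 148≤152).
S9: not dominated (best start delay).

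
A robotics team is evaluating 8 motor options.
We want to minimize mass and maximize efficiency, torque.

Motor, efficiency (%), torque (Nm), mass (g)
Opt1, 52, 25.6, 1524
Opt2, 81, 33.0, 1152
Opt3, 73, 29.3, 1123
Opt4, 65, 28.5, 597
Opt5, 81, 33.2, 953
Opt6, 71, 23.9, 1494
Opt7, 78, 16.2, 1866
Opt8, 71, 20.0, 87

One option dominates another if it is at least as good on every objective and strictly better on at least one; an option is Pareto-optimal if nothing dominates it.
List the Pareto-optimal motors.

Opt1: dominated by Opt2 (efficiency 81≥52, torque 33.0≥25.6, mass 1152≤1524).
Opt2: dominated by Opt5 (efficiency 81≥81, torque 33.2≥33.0, mass 953≤1152).
Opt3: dominated by Opt5 (efficiency 81≥73, torque 33.2≥29.3, mass 953≤1123).
Opt4: not dominated.
Opt5: not dominated (best torque).
Opt6: dominated by Opt2 (efficiency 81≥71, torque 33.0≥23.9, mass 1152≤1494).
Opt7: dominated by Opt2 (efficiency 81≥78, torque 33.0≥16.2, mass 1152≤1866).
Opt8: not dominated (best mass).

Opt4, Opt5, Opt8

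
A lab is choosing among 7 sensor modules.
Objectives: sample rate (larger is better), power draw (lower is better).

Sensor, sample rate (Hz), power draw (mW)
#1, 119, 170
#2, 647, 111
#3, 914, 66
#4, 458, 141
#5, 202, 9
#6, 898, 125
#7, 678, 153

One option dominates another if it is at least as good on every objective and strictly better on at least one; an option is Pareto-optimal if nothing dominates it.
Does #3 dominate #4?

Yes

#3 vs #4: sample rate 914≥458, power draw 66≤141 — #3 is at least as good on every objective with at least one strict improvement.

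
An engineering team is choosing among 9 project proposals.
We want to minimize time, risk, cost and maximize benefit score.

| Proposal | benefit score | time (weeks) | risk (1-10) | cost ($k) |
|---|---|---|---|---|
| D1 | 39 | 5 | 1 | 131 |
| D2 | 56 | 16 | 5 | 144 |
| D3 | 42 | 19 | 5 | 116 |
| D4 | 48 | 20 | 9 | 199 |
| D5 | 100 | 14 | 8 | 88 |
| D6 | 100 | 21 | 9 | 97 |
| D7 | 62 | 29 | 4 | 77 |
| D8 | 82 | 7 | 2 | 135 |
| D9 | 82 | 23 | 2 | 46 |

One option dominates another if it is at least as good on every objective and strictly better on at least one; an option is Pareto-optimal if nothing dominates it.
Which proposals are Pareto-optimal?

D1, D3, D5, D8, D9

D1: not dominated (best time).
D2: dominated by D8 (benefit score 82≥56, time 7≤16, risk 2≤5, cost 135≤144).
D3: not dominated.
D4: dominated by D2 (benefit score 56≥48, time 16≤20, risk 5≤9, cost 144≤199).
D5: not dominated.
D6: dominated by D5 (benefit score 100≥100, time 14≤21, risk 8≤9, cost 88≤97).
D7: dominated by D9 (benefit score 82≥62, time 23≤29, risk 2≤4, cost 46≤77).
D8: not dominated.
D9: not dominated (best cost).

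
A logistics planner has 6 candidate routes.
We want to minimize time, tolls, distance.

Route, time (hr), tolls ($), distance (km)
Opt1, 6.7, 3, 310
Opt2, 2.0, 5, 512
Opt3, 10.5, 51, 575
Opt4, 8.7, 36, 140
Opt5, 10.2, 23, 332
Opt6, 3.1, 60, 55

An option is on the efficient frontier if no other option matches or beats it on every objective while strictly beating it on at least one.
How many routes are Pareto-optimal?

Opt1: not dominated (best tolls).
Opt2: not dominated (best time).
Opt3: dominated by Opt1 (time 6.7≤10.5, tolls 3≤51, distance 310≤575).
Opt4: not dominated.
Opt5: dominated by Opt1 (time 6.7≤10.2, tolls 3≤23, distance 310≤332).
Opt6: not dominated (best distance).
Pareto-optimal: Opt1, Opt2, Opt4, Opt6 → 4.

4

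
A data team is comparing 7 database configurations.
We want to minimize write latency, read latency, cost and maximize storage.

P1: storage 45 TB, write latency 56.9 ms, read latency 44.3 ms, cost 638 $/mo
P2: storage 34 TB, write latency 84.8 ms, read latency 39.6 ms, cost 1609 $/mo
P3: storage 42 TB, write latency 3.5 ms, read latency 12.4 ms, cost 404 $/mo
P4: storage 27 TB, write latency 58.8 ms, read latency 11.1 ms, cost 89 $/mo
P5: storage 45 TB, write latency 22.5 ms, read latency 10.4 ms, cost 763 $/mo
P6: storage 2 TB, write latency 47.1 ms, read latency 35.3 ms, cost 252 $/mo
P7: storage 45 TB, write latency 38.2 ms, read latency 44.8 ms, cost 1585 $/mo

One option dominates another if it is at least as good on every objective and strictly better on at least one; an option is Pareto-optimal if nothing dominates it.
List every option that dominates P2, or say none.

P3: storage 42≥34, write latency 3.5≤84.8, read latency 12.4≤39.6, cost 404≤1609 — dominates P2.
P5: storage 45≥34, write latency 22.5≤84.8, read latency 10.4≤39.6, cost 763≤1609 — dominates P2.
Others (P1, P4, P6, P7) are each worse than P2 on at least one objective.

P3, P5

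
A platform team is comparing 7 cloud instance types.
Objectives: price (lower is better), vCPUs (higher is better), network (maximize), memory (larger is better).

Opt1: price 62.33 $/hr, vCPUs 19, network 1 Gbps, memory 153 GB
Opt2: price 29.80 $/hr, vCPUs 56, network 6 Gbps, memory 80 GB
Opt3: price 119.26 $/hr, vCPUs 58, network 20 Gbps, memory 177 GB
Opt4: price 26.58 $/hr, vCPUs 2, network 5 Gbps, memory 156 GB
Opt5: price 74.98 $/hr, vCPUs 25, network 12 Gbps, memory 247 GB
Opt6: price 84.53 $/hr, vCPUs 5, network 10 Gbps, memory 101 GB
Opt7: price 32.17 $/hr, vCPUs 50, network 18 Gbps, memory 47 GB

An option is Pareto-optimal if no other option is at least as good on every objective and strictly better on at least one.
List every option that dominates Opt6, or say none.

Opt5

Opt5: price 74.98≤84.53, vCPUs 25≥5, network 12≥10, memory 247≥101 — dominates Opt6.
Others (Opt1, Opt2, Opt3, Opt4, Opt7) are each worse than Opt6 on at least one objective.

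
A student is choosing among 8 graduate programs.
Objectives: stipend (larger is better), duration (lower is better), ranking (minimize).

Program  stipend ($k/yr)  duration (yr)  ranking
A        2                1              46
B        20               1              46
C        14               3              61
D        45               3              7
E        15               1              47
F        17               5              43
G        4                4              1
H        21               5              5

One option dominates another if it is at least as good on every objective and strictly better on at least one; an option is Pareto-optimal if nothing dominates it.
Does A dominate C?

A vs C: A is worse on stipend (2 vs 14), so it does not dominate C.

No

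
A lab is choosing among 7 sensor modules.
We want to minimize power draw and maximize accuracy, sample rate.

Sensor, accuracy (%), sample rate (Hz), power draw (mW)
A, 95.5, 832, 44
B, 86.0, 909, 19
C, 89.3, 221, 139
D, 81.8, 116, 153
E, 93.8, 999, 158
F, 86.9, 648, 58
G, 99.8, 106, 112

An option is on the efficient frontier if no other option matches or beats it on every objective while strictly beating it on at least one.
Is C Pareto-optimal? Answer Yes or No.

No

A vs C: accuracy 95.5≥89.3, sample rate 832≥221, power draw 44≤139 — A is at least as good on every objective and strictly better on at least one, so A dominates C.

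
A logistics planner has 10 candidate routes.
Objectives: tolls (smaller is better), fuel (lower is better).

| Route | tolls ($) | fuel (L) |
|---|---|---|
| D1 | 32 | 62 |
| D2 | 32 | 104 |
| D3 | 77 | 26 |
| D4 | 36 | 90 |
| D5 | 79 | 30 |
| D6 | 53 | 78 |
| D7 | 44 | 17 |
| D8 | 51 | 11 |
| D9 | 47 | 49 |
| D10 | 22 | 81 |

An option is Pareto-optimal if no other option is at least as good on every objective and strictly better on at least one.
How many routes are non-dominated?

D1: not dominated.
D2: dominated by D1 (tolls 32≤32, fuel 62≤104).
D3: dominated by D7 (tolls 44≤77, fuel 17≤26).
D4: dominated by D1 (tolls 32≤36, fuel 62≤90).
D5: dominated by D3 (tolls 77≤79, fuel 26≤30).
D6: dominated by D1 (tolls 32≤53, fuel 62≤78).
D7: not dominated.
D8: not dominated (best fuel).
D9: dominated by D7 (tolls 44≤47, fuel 17≤49).
D10: not dominated (best tolls).
Pareto-optimal: D1, D7, D8, D10 → 4.

4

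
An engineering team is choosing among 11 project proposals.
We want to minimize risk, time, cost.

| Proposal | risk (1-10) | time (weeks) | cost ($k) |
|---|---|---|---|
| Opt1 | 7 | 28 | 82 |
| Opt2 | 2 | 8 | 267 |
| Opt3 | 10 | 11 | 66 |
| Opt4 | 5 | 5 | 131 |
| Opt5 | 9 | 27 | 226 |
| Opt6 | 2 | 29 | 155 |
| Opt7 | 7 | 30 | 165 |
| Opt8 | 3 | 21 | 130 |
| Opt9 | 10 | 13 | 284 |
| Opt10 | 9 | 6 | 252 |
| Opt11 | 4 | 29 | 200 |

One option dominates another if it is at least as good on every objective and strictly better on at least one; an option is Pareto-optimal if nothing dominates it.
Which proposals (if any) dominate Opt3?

Opt1: worse on time (28 vs 11).
Opt2: worse on cost (267 vs 66).
Opt4: worse on cost (131 vs 66).
Opt5: worse on time (27 vs 11).
Opt6: worse on time (29 vs 11).
Opt7: worse on time (30 vs 11).
Opt8: worse on time (21 vs 11).
Opt9: worse on time (13 vs 11).
Opt10: worse on cost (252 vs 66).
Opt11: worse on time (29 vs 11).
No option dominates Opt3.

none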